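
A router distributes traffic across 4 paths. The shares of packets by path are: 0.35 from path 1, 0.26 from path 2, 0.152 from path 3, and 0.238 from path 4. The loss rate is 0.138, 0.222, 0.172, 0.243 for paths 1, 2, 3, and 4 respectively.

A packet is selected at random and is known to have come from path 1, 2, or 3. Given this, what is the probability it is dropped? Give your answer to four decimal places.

Let S = {1, 2, 3}.
P(S) = 0.35 + 0.26 + 0.152 = 0.762.
P(L ∩ S) = 0.138·0.35 + 0.222·0.26 + 0.172·0.152 = 0.0483 + 0.05772 + 0.026144 = 0.132164.
P(L | S) = 0.132164 / 0.762 = 0.173444…

0.1734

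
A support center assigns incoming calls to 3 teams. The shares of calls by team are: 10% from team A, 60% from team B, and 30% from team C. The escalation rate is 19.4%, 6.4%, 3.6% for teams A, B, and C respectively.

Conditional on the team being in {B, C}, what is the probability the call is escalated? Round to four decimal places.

P(E|S) ≈ 0.0547

Let S = {B, C}.
P(S) = 0.6 + 0.3 = 0.9.
P(E ∩ S) = 0.064·0.6 + 0.036·0.3 = 0.0384 + 0.0108 = 0.0492.
P(E | S) = 0.0492 / 0.9 = 0.054667…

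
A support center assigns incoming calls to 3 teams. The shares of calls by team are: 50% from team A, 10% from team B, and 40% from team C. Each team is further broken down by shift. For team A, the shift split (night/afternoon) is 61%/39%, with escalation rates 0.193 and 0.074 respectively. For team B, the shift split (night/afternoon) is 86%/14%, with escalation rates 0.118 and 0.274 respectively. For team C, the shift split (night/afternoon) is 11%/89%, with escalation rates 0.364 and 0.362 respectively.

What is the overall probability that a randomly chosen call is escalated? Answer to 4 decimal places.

P(E|A) = 0.61·0.193 + 0.39·0.074 = 0.11773 + 0.02886 = 0.14659
P(E|B) = 0.86·0.118 + 0.14·0.274 = 0.10148 + 0.03836 = 0.13984
P(E|C) = 0.11·0.364 + 0.89·0.362 = 0.04004 + 0.32218 = 0.36222
Then overall,
P(E) = 0.5·0.14659 + 0.1·0.13984 + 0.4·0.36222
      = 0.073295 + 0.013984 + 0.144888 = 0.232167

0.2322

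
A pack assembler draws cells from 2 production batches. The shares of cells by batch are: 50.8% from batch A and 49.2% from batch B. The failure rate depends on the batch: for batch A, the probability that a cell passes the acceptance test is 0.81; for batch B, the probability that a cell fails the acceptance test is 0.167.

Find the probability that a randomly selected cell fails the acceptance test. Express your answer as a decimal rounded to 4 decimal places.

P(F) ≈ 0.1787

P(F|A) = 1 − 0.81 = 0.19.
P(F) = P(F|A)·P(A) + P(F|B)·P(B)
      = 0.19·0.508 + 0.167·0.492
      = 0.09652 + 0.082164 = 0.178684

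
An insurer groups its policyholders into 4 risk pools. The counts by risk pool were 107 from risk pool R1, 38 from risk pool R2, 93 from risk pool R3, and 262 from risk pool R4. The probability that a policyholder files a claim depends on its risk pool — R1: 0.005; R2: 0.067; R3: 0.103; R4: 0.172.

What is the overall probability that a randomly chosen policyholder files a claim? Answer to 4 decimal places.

0.1154

Total: 107 + 38 + 93 + 262 = 500.
P(R1) = 107/500 = 0.214. P(R2) = 38/500 = 0.076. P(R3) = 93/500 = 0.186. P(R4) = 262/500 = 0.524.
Summing over the partition,
P(C) = P(C|R1)·P(R1) + P(C|R2)·P(R2) + P(C|R3)·P(R3) + P(C|R4)·P(R4)
      = 0.005·0.214 + 0.067·0.076 + 0.103·0.186 + 0.172·0.524
      = 0.00107 + 0.005092 + 0.019158 + 0.090128 = 0.115448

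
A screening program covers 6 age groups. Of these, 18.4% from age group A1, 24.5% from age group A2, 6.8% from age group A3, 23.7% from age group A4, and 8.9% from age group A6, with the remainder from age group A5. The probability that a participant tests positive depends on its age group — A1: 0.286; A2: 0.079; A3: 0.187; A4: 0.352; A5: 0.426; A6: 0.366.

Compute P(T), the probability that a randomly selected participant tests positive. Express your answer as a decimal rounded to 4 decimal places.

0.2761

P(A5) = 1 − (0.184 + 0.245 + 0.068 + 0.237 + 0.089) = 0.177.
By the law of total probability,
P(T) = P(T|A1)·P(A1) + P(T|A2)·P(A2) + P(T|A3)·P(A3) + P(T|A4)·P(A4) + P(T|A5)·P(A5) + P(T|A6)·P(A6)
      = 0.286·0.184 + 0.079·0.245 + 0.187·0.068 + 0.352·0.237 + 0.426·0.177 + 0.366·0.089
      = 0.052624 + 0.019355 + 0.012716 + 0.083424 + 0.075402 + 0.032574 = 0.276095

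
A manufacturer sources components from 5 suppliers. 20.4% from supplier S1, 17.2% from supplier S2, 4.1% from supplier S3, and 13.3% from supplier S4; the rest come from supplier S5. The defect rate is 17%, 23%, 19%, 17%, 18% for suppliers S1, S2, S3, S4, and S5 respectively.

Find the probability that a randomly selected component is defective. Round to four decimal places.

0.1856

P(S5) = 1 − (0.204 + 0.172 + 0.041 + 0.133) = 0.45.
Using total probability over the partition,
P(D) = P(D|S1)·P(S1) + P(D|S2)·P(S2) + P(D|S3)·P(S3) + P(D|S4)·P(S4) + P(D|S5)·P(S5)
      = 0.17·0.204 + 0.23·0.172 + 0.19·0.041 + 0.17·0.133 + 0.18·0.45
      = 0.03468 + 0.03956 + 0.00779 + 0.02261 + 0.081 = 0.18564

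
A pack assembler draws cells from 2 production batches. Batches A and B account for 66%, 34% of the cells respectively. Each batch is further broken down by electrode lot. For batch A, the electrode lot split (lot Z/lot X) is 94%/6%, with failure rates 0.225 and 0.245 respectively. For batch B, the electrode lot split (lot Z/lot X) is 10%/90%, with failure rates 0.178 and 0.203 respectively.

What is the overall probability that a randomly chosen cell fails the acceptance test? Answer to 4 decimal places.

0.2175

P(F|A) = 0.94·0.225 + 0.06·0.245 = 0.2115 + 0.0147 = 0.2262
P(F|B) = 0.1·0.178 + 0.9·0.203 = 0.0178 + 0.1827 = 0.2005
Then overall,
P(F) = 0.66·0.2262 + 0.34·0.2005
      = 0.149292 + 0.06817 = 0.217462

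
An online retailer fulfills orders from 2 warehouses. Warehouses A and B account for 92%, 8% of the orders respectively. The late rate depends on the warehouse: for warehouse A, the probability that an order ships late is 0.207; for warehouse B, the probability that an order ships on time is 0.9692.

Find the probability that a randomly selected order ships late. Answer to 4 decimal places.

P(L) ≈ 0.1929

P(L|B) = 1 − 0.9692 = 0.0308.
P(L) = P(L|A)·P(A) + P(L|B)·P(B)
      = 0.207·0.92 + 0.0308·0.08
      = 0.19044 + 0.002464 = 0.192904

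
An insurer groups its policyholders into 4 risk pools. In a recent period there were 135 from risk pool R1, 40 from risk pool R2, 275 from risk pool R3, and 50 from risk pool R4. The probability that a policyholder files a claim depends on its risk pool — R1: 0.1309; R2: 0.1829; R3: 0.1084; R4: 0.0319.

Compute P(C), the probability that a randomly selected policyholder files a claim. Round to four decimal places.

0.1128

Total: 135 + 40 + 275 + 50 = 500.
P(R1) = 135/500 = 0.27. P(R2) = 40/500 = 0.08. P(R3) = 275/500 = 0.55. P(R4) = 50/500 = 0.1.
P(C) = P(C|R1)·P(R1) + P(C|R2)·P(R2) + P(C|R3)·P(R3) + P(C|R4)·P(R4)
      = 0.1309·0.27 + 0.1829·0.08 + 0.1084·0.55 + 0.0319·0.1
      = 0.035343 + 0.014632 + 0.05962 + 0.00319 = 0.112785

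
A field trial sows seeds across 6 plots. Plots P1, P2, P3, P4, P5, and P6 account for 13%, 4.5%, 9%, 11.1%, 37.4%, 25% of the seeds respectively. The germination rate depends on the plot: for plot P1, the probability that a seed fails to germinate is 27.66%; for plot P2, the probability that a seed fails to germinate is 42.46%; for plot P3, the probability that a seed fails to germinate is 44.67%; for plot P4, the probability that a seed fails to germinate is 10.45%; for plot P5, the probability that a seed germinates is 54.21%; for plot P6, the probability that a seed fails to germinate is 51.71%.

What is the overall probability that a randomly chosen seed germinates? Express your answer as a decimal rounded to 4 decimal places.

0.5926

P(G|P1) = 1 − 0.2766 = 0.7234.
P(G|P2) = 1 − 0.4246 = 0.5754.
P(G|P3) = 1 − 0.4467 = 0.5533.
P(G|P4) = 1 − 0.1045 = 0.8955.
P(G|P6) = 1 − 0.5171 = 0.4829.
P(G) = P(G|P1)·P(P1) + P(G|P2)·P(P2) + P(G|P3)·P(P3) + P(G|P4)·P(P4) + P(G|P5)·P(P5) + P(G|P6)·P(P6)
      = 0.7234·0.13 + 0.5754·0.045 + 0.5533·0.09 + 0.8955·0.111 + 0.5421·0.374 + 0.4829·0.25
      = 0.094042 + 0.025893 + 0.049797 + 0.0994005 + 0.2027454 + 0.120725 = 0.5926029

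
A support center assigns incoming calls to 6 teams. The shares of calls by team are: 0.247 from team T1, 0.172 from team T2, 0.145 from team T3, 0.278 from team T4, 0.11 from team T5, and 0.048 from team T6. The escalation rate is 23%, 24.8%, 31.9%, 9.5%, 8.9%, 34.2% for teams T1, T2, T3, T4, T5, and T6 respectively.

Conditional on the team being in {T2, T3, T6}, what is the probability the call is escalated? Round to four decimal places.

Let S = {T2, T3, T6}.
P(S) = 0.172 + 0.145 + 0.048 = 0.365.
P(E ∩ S) = 0.248·0.172 + 0.319·0.145 + 0.342·0.048 = 0.042656 + 0.046255 + 0.016416 = 0.105327.
P(E | S) = 0.105327 / 0.365 = 0.288567…

P(E|S) ≈ 0.2886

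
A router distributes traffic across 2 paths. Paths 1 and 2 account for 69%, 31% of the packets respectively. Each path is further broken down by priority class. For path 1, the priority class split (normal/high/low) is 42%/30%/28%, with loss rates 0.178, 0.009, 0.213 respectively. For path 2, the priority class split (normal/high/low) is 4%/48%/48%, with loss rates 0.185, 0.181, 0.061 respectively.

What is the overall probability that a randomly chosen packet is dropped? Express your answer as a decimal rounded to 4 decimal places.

P(L|1) = 0.42·0.178 + 0.3·0.009 + 0.28·0.213 = 0.07476 + 0.0027 + 0.05964 = 0.1371
P(L|2) = 0.04·0.185 + 0.48·0.181 + 0.48·0.061 = 0.0074 + 0.08688 + 0.02928 = 0.12356
By total probability over the outer partition,
P(L) = 0.69·0.1371 + 0.31·0.12356
      = 0.094599 + 0.0383036 = 0.1329026

P(L) ≈ 0.1329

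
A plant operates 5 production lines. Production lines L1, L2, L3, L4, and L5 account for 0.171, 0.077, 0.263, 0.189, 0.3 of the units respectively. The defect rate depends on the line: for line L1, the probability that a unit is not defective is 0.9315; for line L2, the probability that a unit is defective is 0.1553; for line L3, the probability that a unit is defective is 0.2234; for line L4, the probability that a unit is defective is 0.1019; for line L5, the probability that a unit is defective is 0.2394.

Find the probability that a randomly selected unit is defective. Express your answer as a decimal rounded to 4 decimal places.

P(D|L1) = 1 − 0.9315 = 0.0685.
Summing over the partition,
P(D) = P(D|L1)·P(L1) + P(D|L2)·P(L2) + P(D|L3)·P(L3) + P(D|L4)·P(L4) + P(D|L5)·P(L5)
      = 0.0685·0.171 + 0.1553·0.077 + 0.2234·0.263 + 0.1019·0.189 + 0.2394·0.3
      = 0.0117135 + 0.0119581 + 0.0587542 + 0.0192591 + 0.07182 = 0.1735049

P(D) ≈ 0.1735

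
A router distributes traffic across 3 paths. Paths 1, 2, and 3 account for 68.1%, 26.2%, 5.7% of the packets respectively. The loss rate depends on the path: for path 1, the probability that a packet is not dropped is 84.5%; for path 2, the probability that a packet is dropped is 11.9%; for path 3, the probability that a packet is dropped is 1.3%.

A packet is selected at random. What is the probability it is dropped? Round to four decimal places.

P(L|1) = 1 − 0.845 = 0.155.
By the law of total probability,
P(L) = P(L|1)·P(1) + P(L|2)·P(2) + P(L|3)·P(3)
      = 0.155·0.681 + 0.119·0.262 + 0.013·0.057
      = 0.105555 + 0.031178 + 0.000741 = 0.137474

0.1375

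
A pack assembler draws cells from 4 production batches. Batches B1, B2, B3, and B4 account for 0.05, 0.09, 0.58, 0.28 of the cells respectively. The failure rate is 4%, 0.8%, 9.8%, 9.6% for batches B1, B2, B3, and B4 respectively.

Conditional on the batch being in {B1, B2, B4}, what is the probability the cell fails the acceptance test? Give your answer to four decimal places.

Let S = {B1, B2, B4}.
P(S) = 0.05 + 0.09 + 0.28 = 0.42.
P(F ∩ S) = 0.04·0.05 + 0.008·0.09 + 0.096·0.28 = 0.002 + 0.00072 + 0.02688 = 0.0296.
P(F | S) = 0.0296 / 0.42 = 0.070476…

P(F|S) ≈ 0.0705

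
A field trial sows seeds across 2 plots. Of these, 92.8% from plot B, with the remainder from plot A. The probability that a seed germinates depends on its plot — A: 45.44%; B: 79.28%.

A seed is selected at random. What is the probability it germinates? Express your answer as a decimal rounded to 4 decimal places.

0.7684

P(A) = 1 − (0.928) = 0.072.
P(G) = P(G|A)·P(A) + P(G|B)·P(B)
      = 0.4544·0.072 + 0.7928·0.928
      = 0.0327168 + 0.7357184 = 0.7684352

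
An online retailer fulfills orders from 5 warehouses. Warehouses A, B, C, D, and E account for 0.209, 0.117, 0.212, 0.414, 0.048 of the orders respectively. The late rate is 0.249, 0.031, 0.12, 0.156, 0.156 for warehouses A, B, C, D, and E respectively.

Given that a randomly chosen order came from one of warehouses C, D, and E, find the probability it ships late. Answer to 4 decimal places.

0.1447

Let S = {C, D, E}.
P(S) = 0.212 + 0.414 + 0.048 = 0.674.
P(L ∩ S) = 0.12·0.212 + 0.156·0.414 + 0.156·0.048 = 0.02544 + 0.064584 + 0.007488 = 0.097512.
P(L | S) = 0.097512 / 0.674 = 0.144677…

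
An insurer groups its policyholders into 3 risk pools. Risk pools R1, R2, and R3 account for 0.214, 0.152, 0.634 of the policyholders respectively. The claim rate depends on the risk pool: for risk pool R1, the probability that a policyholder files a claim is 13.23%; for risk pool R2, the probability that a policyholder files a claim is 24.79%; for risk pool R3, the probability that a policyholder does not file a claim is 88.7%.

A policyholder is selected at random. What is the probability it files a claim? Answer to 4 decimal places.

0.1376

P(C|R3) = 1 − 0.887 = 0.113.
P(C) = P(C|R1)·P(R1) + P(C|R2)·P(R2) + P(C|R3)·P(R3)
      = 0.1323·0.214 + 0.2479·0.152 + 0.113·0.634
      = 0.0283122 + 0.0376808 + 0.071642 = 0.137635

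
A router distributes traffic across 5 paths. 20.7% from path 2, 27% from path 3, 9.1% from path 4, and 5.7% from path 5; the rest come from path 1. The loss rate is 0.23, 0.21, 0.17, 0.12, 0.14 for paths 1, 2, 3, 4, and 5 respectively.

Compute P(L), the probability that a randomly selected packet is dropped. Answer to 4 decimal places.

0.1945

P(1) = 1 − (0.207 + 0.27 + 0.091 + 0.057) = 0.375.
Using total probability over the partition,
P(L) = P(L|1)·P(1) + P(L|2)·P(2) + P(L|3)·P(3) + P(L|4)·P(4) + P(L|5)·P(5)
      = 0.23·0.375 + 0.21·0.207 + 0.17·0.27 + 0.12·0.091 + 0.14·0.057
      = 0.08625 + 0.04347 + 0.0459 + 0.01092 + 0.00798 = 0.19452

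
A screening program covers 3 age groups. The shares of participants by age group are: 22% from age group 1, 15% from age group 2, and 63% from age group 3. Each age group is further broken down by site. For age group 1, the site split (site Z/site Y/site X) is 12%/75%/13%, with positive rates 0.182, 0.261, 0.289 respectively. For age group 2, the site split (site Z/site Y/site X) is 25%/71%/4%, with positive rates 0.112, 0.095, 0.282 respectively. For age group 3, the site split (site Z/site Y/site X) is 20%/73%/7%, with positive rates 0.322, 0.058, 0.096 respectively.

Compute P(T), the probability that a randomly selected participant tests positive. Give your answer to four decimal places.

0.1436

P(T|1) = 0.12·0.182 + 0.75·0.261 + 0.13·0.289 = 0.02184 + 0.19575 + 0.03757 = 0.25516
P(T|2) = 0.25·0.112 + 0.71·0.095 + 0.04·0.282 = 0.028 + 0.06745 + 0.01128 = 0.10673
P(T|3) = 0.2·0.322 + 0.73·0.058 + 0.07·0.096 = 0.0644 + 0.04234 + 0.00672 = 0.11346
By total probability over the outer partition,
P(T) = 0.22·0.25516 + 0.15·0.10673 + 0.63·0.11346
      = 0.0561352 + 0.0160095 + 0.0714798 = 0.1436245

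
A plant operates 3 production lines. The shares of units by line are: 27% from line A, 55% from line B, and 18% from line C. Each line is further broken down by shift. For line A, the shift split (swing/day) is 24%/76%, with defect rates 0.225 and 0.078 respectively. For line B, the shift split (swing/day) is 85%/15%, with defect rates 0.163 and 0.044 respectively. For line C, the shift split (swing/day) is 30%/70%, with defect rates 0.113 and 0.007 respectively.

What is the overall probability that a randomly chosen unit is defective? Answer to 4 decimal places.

0.1174

P(D|A) = 0.24·0.225 + 0.76·0.078 = 0.054 + 0.05928 = 0.11328
P(D|B) = 0.85·0.163 + 0.15·0.044 = 0.13855 + 0.0066 = 0.14515
P(D|C) = 0.3·0.113 + 0.7·0.007 = 0.0339 + 0.0049 = 0.0388
Then overall,
P(D) = 0.27·0.11328 + 0.55·0.14515 + 0.18·0.0388
      = 0.0305856 + 0.0798325 + 0.006984 = 0.1174021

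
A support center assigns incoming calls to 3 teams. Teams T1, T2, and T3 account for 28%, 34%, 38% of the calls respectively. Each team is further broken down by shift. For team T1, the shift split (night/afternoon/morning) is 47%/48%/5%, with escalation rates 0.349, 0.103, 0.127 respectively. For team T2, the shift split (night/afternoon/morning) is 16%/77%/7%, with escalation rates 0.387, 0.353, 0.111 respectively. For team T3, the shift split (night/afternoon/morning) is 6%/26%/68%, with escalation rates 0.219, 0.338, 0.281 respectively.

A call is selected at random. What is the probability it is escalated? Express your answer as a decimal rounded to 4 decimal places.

P(E|T1) = 0.47·0.349 + 0.48·0.103 + 0.05·0.127 = 0.16403 + 0.04944 + 0.00635 = 0.21982
P(E|T2) = 0.16·0.387 + 0.77·0.353 + 0.07·0.111 = 0.06192 + 0.27181 + 0.00777 = 0.3415
P(E|T3) = 0.06·0.219 + 0.26·0.338 + 0.68·0.281 = 0.01314 + 0.08788 + 0.19108 = 0.2921
By total probability over the outer partition,
P(E) = 0.28·0.21982 + 0.34·0.3415 + 0.38·0.2921
      = 0.0615496 + 0.11611 + 0.110998 = 0.2886576

P(E) ≈ 0.2887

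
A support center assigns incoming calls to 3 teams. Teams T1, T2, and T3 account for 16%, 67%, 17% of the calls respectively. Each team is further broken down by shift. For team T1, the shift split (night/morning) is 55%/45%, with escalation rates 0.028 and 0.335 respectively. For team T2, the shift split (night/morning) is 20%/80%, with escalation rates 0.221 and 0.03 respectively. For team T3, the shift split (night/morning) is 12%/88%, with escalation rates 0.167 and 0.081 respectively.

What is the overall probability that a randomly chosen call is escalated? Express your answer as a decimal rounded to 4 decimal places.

P(E) ≈ 0.0878

P(E|T1) = 0.55·0.028 + 0.45·0.335 = 0.0154 + 0.15075 = 0.16615
P(E|T2) = 0.2·0.221 + 0.8·0.03 = 0.0442 + 0.024 = 0.0682
P(E|T3) = 0.12·0.167 + 0.88·0.081 = 0.02004 + 0.07128 = 0.09132
Then overall,
P(E) = 0.16·0.16615 + 0.67·0.0682 + 0.17·0.09132
      = 0.026584 + 0.045694 + 0.0155244 = 0.0878024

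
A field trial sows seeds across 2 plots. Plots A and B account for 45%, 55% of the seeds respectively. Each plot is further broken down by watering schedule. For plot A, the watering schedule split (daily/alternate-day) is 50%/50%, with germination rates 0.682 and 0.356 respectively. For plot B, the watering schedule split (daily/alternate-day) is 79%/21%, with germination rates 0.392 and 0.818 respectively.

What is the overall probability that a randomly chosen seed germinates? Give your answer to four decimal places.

P(G) ≈ 0.4984

P(G|A) = 0.5·0.682 + 0.5·0.356 = 0.341 + 0.178 = 0.519
P(G|B) = 0.79·0.392 + 0.21·0.818 = 0.30968 + 0.17178 = 0.48146
By total probability over the outer partition,
P(G) = 0.45·0.519 + 0.55·0.48146
      = 0.23355 + 0.264803 = 0.498353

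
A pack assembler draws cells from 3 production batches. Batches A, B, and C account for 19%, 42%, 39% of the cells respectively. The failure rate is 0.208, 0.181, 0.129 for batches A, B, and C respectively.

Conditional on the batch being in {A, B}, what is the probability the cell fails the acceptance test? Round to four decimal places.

P(F|S) ≈ 0.1894

Let S = {A, B}.
P(S) = 0.19 + 0.42 = 0.61.
P(F ∩ S) = 0.208·0.19 + 0.181·0.42 = 0.03952 + 0.07602 = 0.11554.
P(F | S) = 0.11554 / 0.61 = 0.189410…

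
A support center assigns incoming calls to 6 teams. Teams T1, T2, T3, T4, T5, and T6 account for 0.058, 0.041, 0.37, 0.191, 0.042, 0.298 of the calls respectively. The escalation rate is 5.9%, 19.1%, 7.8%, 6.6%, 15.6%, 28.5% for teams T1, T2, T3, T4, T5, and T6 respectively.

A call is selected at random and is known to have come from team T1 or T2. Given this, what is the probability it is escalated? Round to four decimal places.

P(E|S) ≈ 0.1137

Let S = {T1, T2}.
P(S) = 0.058 + 0.041 = 0.099.
P(E ∩ S) = 0.059·0.058 + 0.191·0.041 = 0.003422 + 0.007831 = 0.011253.
P(E | S) = 0.011253 / 0.099 = 0.113667…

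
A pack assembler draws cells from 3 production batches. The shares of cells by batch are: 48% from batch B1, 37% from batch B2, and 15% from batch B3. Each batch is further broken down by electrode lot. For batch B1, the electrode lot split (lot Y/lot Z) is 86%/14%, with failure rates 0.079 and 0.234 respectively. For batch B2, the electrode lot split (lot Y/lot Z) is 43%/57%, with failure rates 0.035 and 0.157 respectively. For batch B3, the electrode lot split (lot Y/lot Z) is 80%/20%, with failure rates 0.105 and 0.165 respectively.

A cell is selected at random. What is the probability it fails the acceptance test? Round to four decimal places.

P(F) ≈ 0.1046

P(F|B1) = 0.86·0.079 + 0.14·0.234 = 0.06794 + 0.03276 = 0.1007
P(F|B2) = 0.43·0.035 + 0.57·0.157 = 0.01505 + 0.08949 = 0.10454
P(F|B3) = 0.8·0.105 + 0.2·0.165 = 0.084 + 0.033 = 0.117
By total probability over the outer partition,
P(F) = 0.48·0.1007 + 0.37·0.10454 + 0.15·0.117
      = 0.048336 + 0.0386798 + 0.01755 = 0.1045658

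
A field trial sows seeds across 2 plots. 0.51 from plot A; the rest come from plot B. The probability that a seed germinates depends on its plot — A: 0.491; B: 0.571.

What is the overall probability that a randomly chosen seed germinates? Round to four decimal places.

P(G) ≈ 0.5302

P(B) = 1 − (0.51) = 0.49.
Using total probability over the partition,
P(G) = P(G|A)·P(A) + P(G|B)·P(B)
      = 0.491·0.51 + 0.571·0.49
      = 0.25041 + 0.27979 = 0.5302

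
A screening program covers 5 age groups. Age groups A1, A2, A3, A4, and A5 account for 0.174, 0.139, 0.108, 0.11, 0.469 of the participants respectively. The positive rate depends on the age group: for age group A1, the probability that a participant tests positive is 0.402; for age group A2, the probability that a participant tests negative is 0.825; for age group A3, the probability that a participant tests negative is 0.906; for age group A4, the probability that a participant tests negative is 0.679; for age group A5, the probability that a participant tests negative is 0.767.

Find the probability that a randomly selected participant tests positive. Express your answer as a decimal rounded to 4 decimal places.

0.2490

P(T|A2) = 1 − 0.825 = 0.175.
P(T|A3) = 1 − 0.906 = 0.094.
P(T|A4) = 1 − 0.679 = 0.321.
P(T|A5) = 1 − 0.767 = 0.233.
P(T) = P(T|A1)·P(A1) + P(T|A2)·P(A2) + P(T|A3)·P(A3) + P(T|A4)·P(A4) + P(T|A5)·P(A5)
      = 0.402·0.174 + 0.175·0.139 + 0.094·0.108 + 0.321·0.11 + 0.233·0.469
      = 0.069948 + 0.024325 + 0.010152 + 0.03531 + 0.109277 = 0.249012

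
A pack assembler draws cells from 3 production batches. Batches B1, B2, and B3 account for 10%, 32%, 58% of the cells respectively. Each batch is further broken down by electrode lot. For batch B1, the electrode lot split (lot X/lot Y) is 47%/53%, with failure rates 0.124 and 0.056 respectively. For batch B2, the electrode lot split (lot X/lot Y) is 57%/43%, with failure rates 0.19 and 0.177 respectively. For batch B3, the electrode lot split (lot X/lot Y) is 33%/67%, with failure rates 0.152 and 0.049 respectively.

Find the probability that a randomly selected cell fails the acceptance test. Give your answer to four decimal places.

P(F) ≈ 0.1159

P(F|B1) = 0.47·0.124 + 0.53·0.056 = 0.05828 + 0.02968 = 0.08796
P(F|B2) = 0.57·0.19 + 0.43·0.177 = 0.1083 + 0.07611 = 0.18441
P(F|B3) = 0.33·0.152 + 0.67·0.049 = 0.05016 + 0.03283 = 0.08299
Then overall,
P(F) = 0.1·0.08796 + 0.32·0.18441 + 0.58·0.08299
      = 0.008796 + 0.0590112 + 0.0481342 = 0.1159414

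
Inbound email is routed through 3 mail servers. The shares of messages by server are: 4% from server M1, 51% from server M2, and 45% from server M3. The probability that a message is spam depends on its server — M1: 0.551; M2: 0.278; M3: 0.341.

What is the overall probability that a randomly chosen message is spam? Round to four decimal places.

P(S) ≈ 0.3173

Using total probability over the partition,
P(S) = P(S|M1)·P(M1) + P(S|M2)·P(M2) + P(S|M3)·P(M3)
      = 0.551·0.04 + 0.278·0.51 + 0.341·0.45
      = 0.02204 + 0.14178 + 0.15345 = 0.31727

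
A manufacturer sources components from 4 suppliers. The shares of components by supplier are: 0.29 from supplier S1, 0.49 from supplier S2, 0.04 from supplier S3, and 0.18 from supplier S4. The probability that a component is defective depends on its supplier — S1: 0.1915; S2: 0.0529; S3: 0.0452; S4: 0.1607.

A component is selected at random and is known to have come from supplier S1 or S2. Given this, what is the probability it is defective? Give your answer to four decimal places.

Let S = {S1, S2}.
P(S) = 0.29 + 0.49 = 0.78.
P(D ∩ S) = 0.1915·0.29 + 0.0529·0.49 = 0.055535 + 0.025921 = 0.081456.
P(D | S) = 0.081456 / 0.78 = 0.104431…

P(D|S) ≈ 0.1044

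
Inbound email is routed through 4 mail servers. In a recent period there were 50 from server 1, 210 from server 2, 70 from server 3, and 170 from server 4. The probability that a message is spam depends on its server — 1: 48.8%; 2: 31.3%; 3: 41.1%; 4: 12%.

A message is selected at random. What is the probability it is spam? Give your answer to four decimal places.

0.2786

Total: 50 + 210 + 70 + 170 = 500.
P(1) = 50/500 = 0.1. P(2) = 210/500 = 0.42. P(3) = 70/500 = 0.14. P(4) = 170/500 = 0.34.
Using total probability over the partition,
P(S) = P(S|1)·P(1) + P(S|2)·P(2) + P(S|3)·P(3) + P(S|4)·P(4)
      = 0.488·0.1 + 0.313·0.42 + 0.411·0.14 + 0.12·0.34
      = 0.0488 + 0.13146 + 0.05754 + 0.0408 = 0.2786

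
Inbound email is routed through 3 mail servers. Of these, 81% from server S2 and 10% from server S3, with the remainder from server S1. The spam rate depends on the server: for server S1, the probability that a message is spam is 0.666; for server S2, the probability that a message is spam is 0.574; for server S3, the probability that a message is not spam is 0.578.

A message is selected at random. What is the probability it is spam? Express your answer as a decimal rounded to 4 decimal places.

P(S1) = 1 − (0.81 + 0.1) = 0.09.
P(S|S3) = 1 − 0.578 = 0.422.
Summing over the partition,
P(S) = P(S|S1)·P(S1) + P(S|S2)·P(S2) + P(S|S3)·P(S3)
      = 0.666·0.09 + 0.574·0.81 + 0.422·0.1
      = 0.05994 + 0.46494 + 0.0422 = 0.56708

P(S) ≈ 0.5671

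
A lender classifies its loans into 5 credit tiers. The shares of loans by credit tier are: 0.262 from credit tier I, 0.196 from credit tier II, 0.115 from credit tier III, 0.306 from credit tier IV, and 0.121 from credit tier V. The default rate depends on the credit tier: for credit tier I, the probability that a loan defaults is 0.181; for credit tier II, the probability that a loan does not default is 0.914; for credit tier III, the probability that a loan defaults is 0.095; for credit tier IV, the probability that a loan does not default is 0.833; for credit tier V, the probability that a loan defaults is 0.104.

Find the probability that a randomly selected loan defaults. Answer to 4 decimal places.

P(D) ≈ 0.1389

P(D|II) = 1 − 0.914 = 0.086.
P(D|IV) = 1 − 0.833 = 0.167.
By the law of total probability,
P(D) = P(D|I)·P(I) + P(D|II)·P(II) + P(D|III)·P(III) + P(D|IV)·P(IV) + P(D|V)·P(V)
      = 0.181·0.262 + 0.086·0.196 + 0.095·0.115 + 0.167·0.306 + 0.104·0.121
      = 0.047422 + 0.016856 + 0.010925 + 0.051102 + 0.012584 = 0.138889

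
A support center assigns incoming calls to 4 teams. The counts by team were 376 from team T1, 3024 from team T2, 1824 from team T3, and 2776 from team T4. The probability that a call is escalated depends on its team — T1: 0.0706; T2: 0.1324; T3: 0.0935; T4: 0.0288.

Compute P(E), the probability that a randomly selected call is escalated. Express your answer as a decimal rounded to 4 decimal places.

Total: 376 + 3024 + 1824 + 2776 = 8000.
P(T1) = 376/8000 = 0.047. P(T2) = 3024/8000 = 0.378. P(T3) = 1824/8000 = 0.228. P(T4) = 2776/8000 = 0.347.
Summing over the partition,
P(E) = P(E|T1)·P(T1) + P(E|T2)·P(T2) + P(E|T3)·P(T3) + P(E|T4)·P(T4)
      = 0.0706·0.047 + 0.1324·0.378 + 0.0935·0.228 + 0.0288·0.347
      = 0.0033182 + 0.0500472 + 0.021318 + 0.0099936 = 0.084677

P(E) ≈ 0.0847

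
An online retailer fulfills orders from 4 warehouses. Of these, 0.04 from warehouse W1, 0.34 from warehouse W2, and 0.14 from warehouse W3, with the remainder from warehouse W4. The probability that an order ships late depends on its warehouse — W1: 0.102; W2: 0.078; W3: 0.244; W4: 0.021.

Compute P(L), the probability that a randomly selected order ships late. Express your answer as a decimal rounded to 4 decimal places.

P(W4) = 1 − (0.04 + 0.34 + 0.14) = 0.48.
P(L) = P(L|W1)·P(W1) + P(L|W2)·P(W2) + P(L|W3)·P(W3) + P(L|W4)·P(W4)
      = 0.102·0.04 + 0.078·0.34 + 0.244·0.14 + 0.021·0.48
      = 0.00408 + 0.02652 + 0.03416 + 0.01008 = 0.07484

P(L) ≈ 0.0748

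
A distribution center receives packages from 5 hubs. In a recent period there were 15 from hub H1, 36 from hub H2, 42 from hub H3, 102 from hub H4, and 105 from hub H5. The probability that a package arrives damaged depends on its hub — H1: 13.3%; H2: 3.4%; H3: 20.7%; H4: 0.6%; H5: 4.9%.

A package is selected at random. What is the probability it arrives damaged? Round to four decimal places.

Total: 15 + 36 + 42 + 102 + 105 = 300.
P(H1) = 15/300 = 0.05. P(H2) = 36/300 = 0.12. P(H3) = 42/300 = 0.14. P(H4) = 102/300 = 0.34. P(H5) = 105/300 = 0.35.
Summing over the partition,
P(D) = P(D|H1)·P(H1) + P(D|H2)·P(H2) + P(D|H3)·P(H3) + P(D|H4)·P(H4) + P(D|H5)·P(H5)
      = 0.133·0.05 + 0.034·0.12 + 0.207·0.14 + 0.006·0.34 + 0.049·0.35
      = 0.00665 + 0.00408 + 0.02898 + 0.00204 + 0.01715 = 0.0589

0.0589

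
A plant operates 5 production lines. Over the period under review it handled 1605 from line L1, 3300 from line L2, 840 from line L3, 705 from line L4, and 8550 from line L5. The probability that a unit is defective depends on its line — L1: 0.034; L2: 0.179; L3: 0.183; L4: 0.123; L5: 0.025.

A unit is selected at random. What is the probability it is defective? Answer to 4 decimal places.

Total: 1605 + 3300 + 840 + 705 + 8550 = 15000.
P(L1) = 1605/15000 = 0.107. P(L2) = 3300/15000 = 0.22. P(L3) = 840/15000 = 0.056. P(L4) = 705/15000 = 0.047. P(L5) = 8550/15000 = 0.57.
P(D) = P(D|L1)·P(L1) + P(D|L2)·P(L2) + P(D|L3)·P(L3) + P(D|L4)·P(L4) + P(D|L5)·P(L5)
      = 0.034·0.107 + 0.179·0.22 + 0.183·0.056 + 0.123·0.047 + 0.025·0.57
      = 0.003638 + 0.03938 + 0.010248 + 0.005781 + 0.01425 = 0.073297

P(D) ≈ 0.0733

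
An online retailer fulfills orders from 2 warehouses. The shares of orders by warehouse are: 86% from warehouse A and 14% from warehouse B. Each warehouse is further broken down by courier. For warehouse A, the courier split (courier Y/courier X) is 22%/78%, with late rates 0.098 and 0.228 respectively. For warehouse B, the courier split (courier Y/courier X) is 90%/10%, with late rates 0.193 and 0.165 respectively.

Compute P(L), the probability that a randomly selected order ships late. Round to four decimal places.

0.1981

P(L|A) = 0.22·0.098 + 0.78·0.228 = 0.02156 + 0.17784 = 0.1994
P(L|B) = 0.9·0.193 + 0.1·0.165 = 0.1737 + 0.0165 = 0.1902
Then overall,
P(L) = 0.86·0.1994 + 0.14·0.1902
      = 0.171484 + 0.026628 = 0.198112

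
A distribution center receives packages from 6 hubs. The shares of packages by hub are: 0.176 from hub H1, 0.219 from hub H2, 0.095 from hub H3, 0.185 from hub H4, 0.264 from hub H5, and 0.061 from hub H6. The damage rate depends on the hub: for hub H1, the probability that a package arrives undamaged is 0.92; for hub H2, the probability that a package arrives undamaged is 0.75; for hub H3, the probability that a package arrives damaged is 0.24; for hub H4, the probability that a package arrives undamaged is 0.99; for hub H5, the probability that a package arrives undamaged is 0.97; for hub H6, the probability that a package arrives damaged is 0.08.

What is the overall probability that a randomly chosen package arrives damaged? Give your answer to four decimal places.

P(D) ≈ 0.1063

P(D|H1) = 1 − 0.92 = 0.08.
P(D|H2) = 1 − 0.75 = 0.25.
P(D|H4) = 1 − 0.99 = 0.01.
P(D|H5) = 1 − 0.97 = 0.03.
P(D) = P(D|H1)·P(H1) + P(D|H2)·P(H2) + P(D|H3)·P(H3) + P(D|H4)·P(H4) + P(D|H5)·P(H5) + P(D|H6)·P(H6)
      = 0.08·0.176 + 0.25·0.219 + 0.24·0.095 + 0.01·0.185 + 0.03·0.264 + 0.08·0.061
      = 0.01408 + 0.05475 + 0.0228 + 0.00185 + 0.00792 + 0.00488 = 0.10628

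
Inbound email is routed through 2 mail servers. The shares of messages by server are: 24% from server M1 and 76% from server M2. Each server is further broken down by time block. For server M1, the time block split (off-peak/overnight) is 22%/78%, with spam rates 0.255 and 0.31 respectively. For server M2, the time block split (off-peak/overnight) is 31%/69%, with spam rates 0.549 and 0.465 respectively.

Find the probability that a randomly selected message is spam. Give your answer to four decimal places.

P(S|M1) = 0.22·0.255 + 0.78·0.31 = 0.0561 + 0.2418 = 0.2979
P(S|M2) = 0.31·0.549 + 0.69·0.465 = 0.17019 + 0.32085 = 0.49104
Then overall,
P(S) = 0.24·0.2979 + 0.76·0.49104
      = 0.071496 + 0.3731904 = 0.4446864

0.4447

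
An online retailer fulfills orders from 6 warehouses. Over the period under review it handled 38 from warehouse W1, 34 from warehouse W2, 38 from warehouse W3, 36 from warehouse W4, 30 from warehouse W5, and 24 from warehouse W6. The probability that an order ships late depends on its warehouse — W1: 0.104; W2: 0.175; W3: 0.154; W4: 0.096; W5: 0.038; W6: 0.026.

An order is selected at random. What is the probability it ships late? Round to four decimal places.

Total: 38 + 34 + 38 + 36 + 30 + 24 = 200.
P(W1) = 38/200 = 0.19. P(W2) = 34/200 = 0.17. P(W3) = 38/200 = 0.19. P(W4) = 36/200 = 0.18. P(W5) = 30/200 = 0.15. P(W6) = 24/200 = 0.12.
Summing over the partition,
P(L) = P(L|W1)·P(W1) + P(L|W2)·P(W2) + P(L|W3)·P(W3) + P(L|W4)·P(W4) + P(L|W5)·P(W5) + P(L|W6)·P(W6)
      = 0.104·0.19 + 0.175·0.17 + 0.154·0.19 + 0.096·0.18 + 0.038·0.15 + 0.026·0.12
      = 0.01976 + 0.02975 + 0.02926 + 0.01728 + 0.0057 + 0.00312 = 0.10487

0.1049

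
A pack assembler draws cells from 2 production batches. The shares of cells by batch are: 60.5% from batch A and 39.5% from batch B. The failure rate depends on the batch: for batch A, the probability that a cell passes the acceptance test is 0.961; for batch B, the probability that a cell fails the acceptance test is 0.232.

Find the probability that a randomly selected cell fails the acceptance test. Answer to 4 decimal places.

0.1152

P(F|A) = 1 − 0.961 = 0.039.
P(F) = P(F|A)·P(A) + P(F|B)·P(B)
      = 0.039·0.605 + 0.232·0.395
      = 0.023595 + 0.09164 = 0.115235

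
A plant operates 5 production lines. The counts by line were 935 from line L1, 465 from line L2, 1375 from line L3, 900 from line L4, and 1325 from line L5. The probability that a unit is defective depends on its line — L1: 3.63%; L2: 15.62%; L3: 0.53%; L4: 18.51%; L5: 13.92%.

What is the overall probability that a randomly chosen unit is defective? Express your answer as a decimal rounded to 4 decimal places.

Total: 935 + 465 + 1375 + 900 + 1325 = 5000.
P(L1) = 935/5000 = 0.187. P(L2) = 465/5000 = 0.093. P(L3) = 1375/5000 = 0.275. P(L4) = 900/5000 = 0.18. P(L5) = 1325/5000 = 0.265.
P(D) = P(D|L1)·P(L1) + P(D|L2)·P(L2) + P(D|L3)·P(L3) + P(D|L4)·P(L4) + P(D|L5)·P(L5)
      = 0.0363·0.187 + 0.1562·0.093 + 0.0053·0.275 + 0.1851·0.18 + 0.1392·0.265
      = 0.0067881 + 0.0145266 + 0.0014575 + 0.033318 + 0.036888 = 0.0929782

P(D) ≈ 0.0930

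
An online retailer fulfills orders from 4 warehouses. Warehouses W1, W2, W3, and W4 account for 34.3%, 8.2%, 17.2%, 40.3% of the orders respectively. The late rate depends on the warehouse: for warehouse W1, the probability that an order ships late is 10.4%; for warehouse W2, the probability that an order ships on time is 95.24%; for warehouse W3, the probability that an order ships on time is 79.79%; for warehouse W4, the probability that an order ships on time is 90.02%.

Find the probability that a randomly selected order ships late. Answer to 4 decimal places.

P(L|W2) = 1 − 0.9524 = 0.0476.
P(L|W3) = 1 − 0.7979 = 0.2021.
P(L|W4) = 1 − 0.9002 = 0.0998.
P(L) = P(L|W1)·P(W1) + P(L|W2)·P(W2) + P(L|W3)·P(W3) + P(L|W4)·P(W4)
      = 0.104·0.343 + 0.0476·0.082 + 0.2021·0.172 + 0.0998·0.403
      = 0.035672 + 0.0039032 + 0.0347612 + 0.0402194 = 0.1145558

0.1146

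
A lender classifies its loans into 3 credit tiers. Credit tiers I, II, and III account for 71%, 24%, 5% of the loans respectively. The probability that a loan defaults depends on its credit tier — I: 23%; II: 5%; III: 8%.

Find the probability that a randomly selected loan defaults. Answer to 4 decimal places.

P(D) = P(D|I)·P(I) + P(D|II)·P(II) + P(D|III)·P(III)
      = 0.23·0.71 + 0.05·0.24 + 0.08·0.05
      = 0.1633 + 0.012 + 0.004 = 0.1793

0.1793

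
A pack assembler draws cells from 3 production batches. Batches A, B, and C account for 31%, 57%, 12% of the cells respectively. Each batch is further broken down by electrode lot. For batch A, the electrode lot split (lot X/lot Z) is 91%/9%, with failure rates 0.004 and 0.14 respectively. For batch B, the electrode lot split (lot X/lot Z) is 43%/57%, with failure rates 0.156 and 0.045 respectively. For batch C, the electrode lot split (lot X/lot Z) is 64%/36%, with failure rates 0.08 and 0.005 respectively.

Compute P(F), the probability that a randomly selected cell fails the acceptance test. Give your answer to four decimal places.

0.0643

P(F|A) = 0.91·0.004 + 0.09·0.14 = 0.00364 + 0.0126 = 0.01624
P(F|B) = 0.43·0.156 + 0.57·0.045 = 0.06708 + 0.02565 = 0.09273
P(F|C) = 0.64·0.08 + 0.36·0.005 = 0.0512 + 0.0018 = 0.053
By total probability over the outer partition,
P(F) = 0.31·0.01624 + 0.57·0.09273 + 0.12·0.053
      = 0.0050344 + 0.0528561 + 0.00636 = 0.0642505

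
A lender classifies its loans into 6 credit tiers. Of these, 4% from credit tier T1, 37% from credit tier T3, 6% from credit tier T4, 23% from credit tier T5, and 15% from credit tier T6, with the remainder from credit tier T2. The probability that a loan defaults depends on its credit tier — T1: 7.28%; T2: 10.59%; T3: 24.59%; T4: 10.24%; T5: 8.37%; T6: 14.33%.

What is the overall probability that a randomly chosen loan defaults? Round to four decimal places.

P(T2) = 1 − (0.04 + 0.37 + 0.06 + 0.23 + 0.15) = 0.15.
P(D) = P(D|T1)·P(T1) + P(D|T2)·P(T2) + P(D|T3)·P(T3) + P(D|T4)·P(T4) + P(D|T5)·P(T5) + P(D|T6)·P(T6)
      = 0.0728·0.04 + 0.1059·0.15 + 0.2459·0.37 + 0.1024·0.06 + 0.0837·0.23 + 0.1433·0.15
      = 0.002912 + 0.015885 + 0.090983 + 0.006144 + 0.019251 + 0.021495 = 0.15667

0.1567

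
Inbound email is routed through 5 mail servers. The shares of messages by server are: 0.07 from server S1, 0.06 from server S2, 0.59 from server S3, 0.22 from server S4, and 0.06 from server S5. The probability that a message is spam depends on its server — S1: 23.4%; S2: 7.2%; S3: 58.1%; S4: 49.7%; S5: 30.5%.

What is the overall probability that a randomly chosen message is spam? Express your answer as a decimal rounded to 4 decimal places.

P(S) ≈ 0.4911

By the law of total probability,
P(S) = P(S|S1)·P(S1) + P(S|S2)·P(S2) + P(S|S3)·P(S3) + P(S|S4)·P(S4) + P(S|S5)·P(S5)
      = 0.234·0.07 + 0.072·0.06 + 0.581·0.59 + 0.497·0.22 + 0.305·0.06
      = 0.01638 + 0.00432 + 0.34279 + 0.10934 + 0.0183 = 0.49113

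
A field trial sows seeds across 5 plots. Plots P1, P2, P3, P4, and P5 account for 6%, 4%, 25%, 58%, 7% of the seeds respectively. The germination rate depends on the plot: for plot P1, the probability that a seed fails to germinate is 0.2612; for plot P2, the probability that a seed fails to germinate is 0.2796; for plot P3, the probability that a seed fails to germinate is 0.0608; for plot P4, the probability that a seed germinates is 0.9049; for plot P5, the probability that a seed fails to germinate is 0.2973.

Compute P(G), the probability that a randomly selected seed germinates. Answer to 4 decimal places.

P(G|P1) = 1 − 0.2612 = 0.7388.
P(G|P2) = 1 − 0.2796 = 0.7204.
P(G|P3) = 1 − 0.0608 = 0.9392.
P(G|P5) = 1 − 0.2973 = 0.7027.
Summing over the partition,
P(G) = P(G|P1)·P(P1) + P(G|P2)·P(P2) + P(G|P3)·P(P3) + P(G|P4)·P(P4) + P(G|P5)·P(P5)
      = 0.7388·0.06 + 0.7204·0.04 + 0.9392·0.25 + 0.9049·0.58 + 0.7027·0.07
      = 0.044328 + 0.028816 + 0.2348 + 0.524842 + 0.049189 = 0.881975

0.8820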